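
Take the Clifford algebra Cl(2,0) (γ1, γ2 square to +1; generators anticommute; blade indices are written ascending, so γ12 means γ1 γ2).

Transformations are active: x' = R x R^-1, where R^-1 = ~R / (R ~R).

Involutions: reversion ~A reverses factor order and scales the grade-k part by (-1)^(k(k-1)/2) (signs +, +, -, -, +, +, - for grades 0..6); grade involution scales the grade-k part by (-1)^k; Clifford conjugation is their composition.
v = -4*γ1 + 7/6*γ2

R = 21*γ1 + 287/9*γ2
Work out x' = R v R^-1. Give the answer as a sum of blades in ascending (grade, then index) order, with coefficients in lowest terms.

~R = 21*γ1 + 287/9*γ2, and R ~R = 118090/81, so R^-1 = ~R / (118090/81).
R v = -2527/54 + 2737/18*γ12
Answer: 6391/2410*γ1 - 11618/3615*γ2


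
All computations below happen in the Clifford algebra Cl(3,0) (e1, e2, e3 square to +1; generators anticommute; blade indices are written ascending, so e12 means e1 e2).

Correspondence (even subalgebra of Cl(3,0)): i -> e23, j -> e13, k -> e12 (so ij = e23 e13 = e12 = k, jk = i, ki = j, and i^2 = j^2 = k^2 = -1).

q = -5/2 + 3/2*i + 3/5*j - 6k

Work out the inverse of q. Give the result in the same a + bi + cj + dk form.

In blades: q = -5/2 - 6*e12 + 3/5*e13 + 3/2*e23.
With qbar = -5/2 + 6*e12 - 3/5*e13 - 3/2*e23 (scalar fixed, mapped units negated), q qbar = 2243/50 (the sum of squared coefficients), so q^-1 = qbar / (2243/50) = -125/2243 + 300/2243*e12 - 30/2243*e13 - 75/2243*e23; translating back:
Answer: -125/2243 - 75/2243*i - 30/2243*j + 300/2243*k


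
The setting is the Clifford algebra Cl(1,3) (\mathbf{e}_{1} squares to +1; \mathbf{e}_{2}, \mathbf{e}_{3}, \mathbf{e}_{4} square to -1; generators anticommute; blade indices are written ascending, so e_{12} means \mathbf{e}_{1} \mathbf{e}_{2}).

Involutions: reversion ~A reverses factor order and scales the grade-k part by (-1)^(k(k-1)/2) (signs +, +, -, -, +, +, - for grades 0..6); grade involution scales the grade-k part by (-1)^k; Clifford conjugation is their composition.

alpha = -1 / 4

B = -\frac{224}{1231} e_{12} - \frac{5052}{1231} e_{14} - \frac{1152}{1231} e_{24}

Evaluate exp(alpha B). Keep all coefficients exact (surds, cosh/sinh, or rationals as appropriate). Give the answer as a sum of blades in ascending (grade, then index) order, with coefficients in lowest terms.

B^2 term by term: the squares give (-\frac{224}{1231})^2*(e_{12})^2 + (-\frac{5052}{1231})^2*(e_{14})^2 + (-\frac{1152}{1231})^2*(e_{24})^2 = \frac{50176}{1515361}*(+1) + \frac{25522704}{1515361}*(+1) + \frac{1327104}{1515361}*(-1) = 16 (each basis 2-blade squares to minus the product of its generators' squares); cross terms between blades sharing an index anticommute and cancel. So B^2 = 16.
B^2 = 16 — the series telescopes hyperbolically here: l = 4, alpha*l = -1, so exp(alpha B) = cosh(-1) + (sinh(-1)/4)*B = \cosh{\left(1 \right)} + (- \frac{\sinh{\left(1 \right)}}{4})*B.
Answer: \cosh{\left(1 \right)} + \frac{56 \sinh{\left(1 \right)}}{1231} e_{12} + \frac{1263 \sinh{\left(1 \right)}}{1231} e_{14} + \frac{288 \sinh{\left(1 \right)}}{1231} e_{24}


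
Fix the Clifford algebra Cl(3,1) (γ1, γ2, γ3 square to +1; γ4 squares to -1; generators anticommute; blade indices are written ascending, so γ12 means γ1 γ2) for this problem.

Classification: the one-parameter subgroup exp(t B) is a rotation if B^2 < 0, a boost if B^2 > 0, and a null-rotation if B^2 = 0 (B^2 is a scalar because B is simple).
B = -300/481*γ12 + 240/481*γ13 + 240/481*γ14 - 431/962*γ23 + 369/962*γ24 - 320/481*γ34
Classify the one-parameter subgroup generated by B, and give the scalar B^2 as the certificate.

B^2 term by term: the squares give (-300/481)^2*(γ12)^2 + (240/481)^2*(γ13)^2 + (240/481)^2*(γ14)^2 + (-431/962)^2*(γ23)^2 + (369/962)^2*(γ24)^2 + (-320/481)^2*(γ34)^2 = 90000/231361*(-1) + 57600/231361*(-1) + 57600/231361*(+1) + 185761/925444*(-1) + 136161/925444*(+1) + 102400/231361*(+1) = 0 (each basis 2-blade squares to minus the product of its generators' squares); cross terms between blades sharing an index anticommute and cancel; the commuting (index-disjoint) pairs give grade-4 terms 2*c*c'*(blade product), which cancel blade by blade — γ1234: 192000/231361 - 88560/231361 - 103440/231361 = 0 — confirming B is simple. So B^2 = 0.
Answer: null-rotation, certificate B^2 = 0. Why this suffices: the scalar 0 survives any versor conjugation, so its sign alone determines the class however B is presented.


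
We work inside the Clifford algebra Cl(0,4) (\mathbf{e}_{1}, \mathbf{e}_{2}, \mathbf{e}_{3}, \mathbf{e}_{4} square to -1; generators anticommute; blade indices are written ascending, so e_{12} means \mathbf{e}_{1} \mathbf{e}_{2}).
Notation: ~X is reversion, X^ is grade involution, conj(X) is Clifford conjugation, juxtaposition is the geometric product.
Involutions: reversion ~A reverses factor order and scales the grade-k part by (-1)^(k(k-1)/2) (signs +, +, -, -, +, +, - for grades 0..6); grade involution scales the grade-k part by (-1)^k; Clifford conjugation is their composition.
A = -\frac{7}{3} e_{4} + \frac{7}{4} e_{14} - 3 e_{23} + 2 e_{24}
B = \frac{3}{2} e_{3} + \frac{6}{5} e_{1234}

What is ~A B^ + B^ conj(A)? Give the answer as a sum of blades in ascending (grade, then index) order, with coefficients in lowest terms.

first term: \frac{9}{2} e_{2} - \frac{12}{5} e_{13} - \frac{18}{5} e_{14} + \frac{21}{10} e_{23} - \frac{7}{2} e_{34} - \frac{14}{5} e_{123} - \frac{21}{8} e_{134} - 3 e_{234}
second term: -\frac{9}{2} e_{2} - \frac{12}{5} e_{13} - \frac{18}{5} e_{14} + \frac{21}{10} e_{23} - \frac{7}{2} e_{34} - \frac{14}{5} e_{123} - \frac{21}{8} e_{134} - 3 e_{234}
Answer: -\frac{24}{5} e_{13} - \frac{36}{5} e_{14} + \frac{21}{5} e_{23} - 7 e_{34} - \frac{28}{5} e_{123} - \frac{21}{4} e_{134} - 6 e_{234}


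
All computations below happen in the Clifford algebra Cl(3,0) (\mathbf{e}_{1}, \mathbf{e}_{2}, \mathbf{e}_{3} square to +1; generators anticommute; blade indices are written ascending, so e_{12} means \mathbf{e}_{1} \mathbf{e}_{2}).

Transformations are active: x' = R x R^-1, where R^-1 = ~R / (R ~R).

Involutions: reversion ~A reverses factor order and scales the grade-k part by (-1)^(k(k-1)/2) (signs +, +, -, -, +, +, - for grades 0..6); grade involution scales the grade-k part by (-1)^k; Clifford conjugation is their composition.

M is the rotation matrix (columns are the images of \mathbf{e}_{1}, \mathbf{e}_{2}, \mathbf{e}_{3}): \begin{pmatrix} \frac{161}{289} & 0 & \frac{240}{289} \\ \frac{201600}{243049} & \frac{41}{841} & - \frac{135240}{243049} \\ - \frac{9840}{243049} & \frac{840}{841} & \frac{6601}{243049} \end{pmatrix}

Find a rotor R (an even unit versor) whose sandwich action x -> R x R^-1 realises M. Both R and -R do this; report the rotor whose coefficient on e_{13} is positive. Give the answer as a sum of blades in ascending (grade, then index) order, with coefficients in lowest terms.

Method: write R = a + b12*e_{12} + b13*e_{13} + b23*e_{23} with a^2 + b12^2 + b13^2 + b23^2 = 1 (so R^-1 = ~R). Expanding the columns R e_j ~R gives tr M = 4a^2 - 1 and, from the antisymmetric part, M21 - M12 = -4a*b12, M13 - M31 = 4a*b13, M32 - M23 = -4a*b23.
Here tr M = \frac{153851}{243049}, so a^2 = (1 + tr M)/4 = \frac{99225}{243049} and a = ±\frac{315}{493}. Taking a = \frac{315}{493}: M21 - M12 = \frac{201600}{243049}, M13 - M31 = \frac{211680}{243049}, M32 - M23 = \frac{378000}{243049}, giving b12 = -\frac{160}{493}, b13 = \frac{168}{493}, b23 = -\frac{300}{493}, i.e. R = \frac{315}{493} - \frac{160}{493} e_{12} + \frac{168}{493} e_{13} - \frac{300}{493} e_{23}.
Its e_{13} coefficient is already positive.
Answer: \frac{315}{493} - \frac{160}{493} e_{12} + \frac{168}{493} e_{13} - \frac{300}{493} e_{23}. Key observation: the double cover Spin(3) -> SO(3) sends R and -R to the same matrix (trace \frac{153851}{243049} here), so the stated sign of the e_{13} coefficient is what selects one sheet.


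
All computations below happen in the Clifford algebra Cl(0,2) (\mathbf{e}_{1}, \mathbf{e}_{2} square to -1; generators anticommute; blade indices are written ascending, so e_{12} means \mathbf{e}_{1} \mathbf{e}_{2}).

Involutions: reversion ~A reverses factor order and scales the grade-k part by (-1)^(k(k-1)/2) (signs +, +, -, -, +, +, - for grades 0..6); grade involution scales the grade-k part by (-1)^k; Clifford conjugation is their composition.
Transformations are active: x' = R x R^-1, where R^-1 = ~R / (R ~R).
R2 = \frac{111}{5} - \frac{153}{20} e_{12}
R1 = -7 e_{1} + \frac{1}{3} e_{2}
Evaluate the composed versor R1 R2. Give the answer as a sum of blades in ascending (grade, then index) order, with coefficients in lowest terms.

Distribute over the terms of R1 (each basis-blade product reordered to ascending indices, repeated generators contracted through their squares):
(-7 e_{1}) R2 = -\frac{777}{5} e_{1} - \frac{1071}{20} e_{2}
(\frac{1}{3} e_{2}) R2 = -\frac{51}{20} e_{1} + \frac{37}{5} e_{2}
Summing the partial products and collecting blades:
Answer: -\frac{3159}{20} e_{1} - \frac{923}{20} e_{2}


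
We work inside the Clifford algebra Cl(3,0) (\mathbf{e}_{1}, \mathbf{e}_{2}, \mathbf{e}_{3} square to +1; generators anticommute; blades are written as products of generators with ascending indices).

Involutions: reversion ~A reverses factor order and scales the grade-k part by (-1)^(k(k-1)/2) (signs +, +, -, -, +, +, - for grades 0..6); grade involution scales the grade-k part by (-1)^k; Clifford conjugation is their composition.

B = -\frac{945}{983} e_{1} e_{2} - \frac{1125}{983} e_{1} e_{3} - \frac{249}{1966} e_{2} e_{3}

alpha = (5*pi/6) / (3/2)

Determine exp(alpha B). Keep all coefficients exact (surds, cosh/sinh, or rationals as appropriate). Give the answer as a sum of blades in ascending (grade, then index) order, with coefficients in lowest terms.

B^2 term by term: the squares give (-\frac{945}{983})^2*(e_{1} e_{2})^2 + (-\frac{1125}{983})^2*(e_{1} e_{3})^2 + (-\frac{249}{1966})^2*(e_{2} e_{3})^2 = \frac{893025}{966289}*(-1) + \frac{1265625}{966289}*(-1) + \frac{62001}{3865156}*(-1) = -\frac{9}{4} (each basis 2-blade squares to minus the product of its generators' squares); cross terms between blades sharing an index anticommute and cancel. So B^2 = -\frac{9}{4}.
B^2 = -\frac{9}{4} — circular case — the even/odd split gives cos and sin: l = \frac{3}{2}, alpha*l = \frac{5 \pi}{6}, so exp(alpha B) = cos(\frac{5 \pi}{6}) + (sin(\frac{5 \pi}{6})/(\frac{3}{2}))*B = - \frac{\sqrt{3}}{2} + (\frac{1}{3})*B.
Answer: - \frac{\sqrt{3}}{2} - \frac{315}{983} e_{1} e_{2} - \frac{375}{983} e_{1} e_{3} - \frac{83}{1966} e_{2} e_{3}


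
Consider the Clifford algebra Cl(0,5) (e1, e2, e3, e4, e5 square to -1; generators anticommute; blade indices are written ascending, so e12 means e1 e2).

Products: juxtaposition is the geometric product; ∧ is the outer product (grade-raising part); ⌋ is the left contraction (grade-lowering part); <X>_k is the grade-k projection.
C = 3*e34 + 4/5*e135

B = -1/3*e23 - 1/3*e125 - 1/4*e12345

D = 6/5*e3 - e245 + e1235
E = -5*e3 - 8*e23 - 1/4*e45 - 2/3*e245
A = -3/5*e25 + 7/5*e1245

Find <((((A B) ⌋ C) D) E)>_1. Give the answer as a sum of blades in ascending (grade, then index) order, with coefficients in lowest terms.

step 1: -1/5*e1 - 7/20*e3 - 7/15*e4 - 1/5*e35 - 3/20*e134 + 7/15*e1345
step 2: 4/25*e1 - 7/5*e3 + 21/20*e4 - 7/25*e15 + 4/25*e35
step 3: 42/25 + 24/125*e5 - 4/25*e12 + 24/125*e13 + 7/25*e23 - 21/20*e25 - 63/50*e34 - 7/25*e124 + 7/5*e125 + 42/125*e135 - 4/25*e234 - 4/25*e235 - 4/25*e1245 - 7/5*e2345 - 21/20*e12345
step 4: 56/25 + 16/15*e1 + 7/5*e2 - 28/3*e3 + 709/125*e4 - 32/25*e5 - 197/125*e12 - 99/50*e13 - 14/15*e14 - 28/15*e15 - 1379/100*e23 + 22541/2000*e24 + 4/5*e25 - 8/75*e34 - 4589/600*e35 - 581/50*e45 + 43/80*e123 - 7/20*e124 - 1379/500*e125 - 581/250*e134 + 56/5*e135 - 638/75*e145 + 1/25*e234 - 3833/500*e235 - 203/25*e245 - 14/75*e345 - 203/125*e1234 + 7*e1235 - 521/100*e1245 - 166/125*e1345 - 7/100*e2345 + 116/125*e12345
step 5: 16/15*e1 + 7/5*e2 - 28/3*e3 + 709/125*e4 - 32/25*e5
Answer: 16/15*e1 + 7/5*e2 - 28/3*e3 + 709/125*e4 - 32/25*e5


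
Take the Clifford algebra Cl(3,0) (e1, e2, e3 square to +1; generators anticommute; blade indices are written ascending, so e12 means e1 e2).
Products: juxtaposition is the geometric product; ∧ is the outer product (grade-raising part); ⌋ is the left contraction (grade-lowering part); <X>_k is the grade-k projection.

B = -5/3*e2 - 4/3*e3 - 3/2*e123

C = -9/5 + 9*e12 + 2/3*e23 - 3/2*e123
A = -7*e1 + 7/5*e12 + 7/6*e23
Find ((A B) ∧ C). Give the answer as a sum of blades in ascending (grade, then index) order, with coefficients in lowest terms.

step 1: -7/12*e1 - 14/9*e2 + 182/45*e3 + 35/3*e12 + 28/3*e13 + 21/2*e23 - 28/15*e123
step 2: 21/20*e1 + 14/5*e2 - 182/25*e3 - 21*e12 - 84/5*e13 - 189/10*e23 + 17717/450*e123
Answer: 21/20*e1 + 14/5*e2 - 182/25*e3 - 21*e12 - 84/5*e13 - 189/10*e23 + 17717/450*e123


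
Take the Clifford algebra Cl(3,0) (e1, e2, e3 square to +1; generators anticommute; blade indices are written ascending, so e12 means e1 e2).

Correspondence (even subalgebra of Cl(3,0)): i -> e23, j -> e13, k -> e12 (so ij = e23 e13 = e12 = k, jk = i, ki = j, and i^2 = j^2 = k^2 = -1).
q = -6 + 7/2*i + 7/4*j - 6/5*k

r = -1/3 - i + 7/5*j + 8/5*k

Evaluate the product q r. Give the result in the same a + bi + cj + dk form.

In blades: q = -6 - 6/5*e12 + 7/4*e13 + 7/2*e23, r = -1/3 + 8/5*e12 + 7/5*e13 - e23.
Distribute q over r term by term (generator squares from the signature, products reordered to ascending indices): (-6)*r = 2 - 48/5*e12 - 42/5*e13 + 6*e23; (-6/5*e12)*r = 48/25 + 2/5*e12 + 6/5*e13 + 42/25*e23; (7/4*e13)*r = -49/20 + 7/4*e12 - 7/12*e13 + 14/5*e23; (7/2*e23)*r = 7/2 + 49/10*e12 - 28/5*e13 - 7/6*e23.
Sum: 497/100 - 51/20*e12 - 803/60*e13 + 1397/150*e23; translating back through the correspondence:
Answer: 497/100 + 1397/150*i - 803/60*j - 51/20*k


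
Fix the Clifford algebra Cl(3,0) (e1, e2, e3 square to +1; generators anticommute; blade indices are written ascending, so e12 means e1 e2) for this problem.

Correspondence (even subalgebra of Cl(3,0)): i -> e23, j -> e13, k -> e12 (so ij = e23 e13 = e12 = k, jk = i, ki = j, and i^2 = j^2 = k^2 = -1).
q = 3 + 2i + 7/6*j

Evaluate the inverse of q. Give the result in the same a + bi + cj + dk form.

In blades: q = 3 + 7/6*e13 + 2*e23.
With qbar = 3 - 7/6*e13 - 2*e23 (scalar fixed, mapped units negated), q qbar = 517/36 (the sum of squared coefficients), so q^-1 = qbar / (517/36) = 108/517 - 42/517*e13 - 72/517*e23; translating back:
Answer: 108/517 - 72/517*i - 42/517*j


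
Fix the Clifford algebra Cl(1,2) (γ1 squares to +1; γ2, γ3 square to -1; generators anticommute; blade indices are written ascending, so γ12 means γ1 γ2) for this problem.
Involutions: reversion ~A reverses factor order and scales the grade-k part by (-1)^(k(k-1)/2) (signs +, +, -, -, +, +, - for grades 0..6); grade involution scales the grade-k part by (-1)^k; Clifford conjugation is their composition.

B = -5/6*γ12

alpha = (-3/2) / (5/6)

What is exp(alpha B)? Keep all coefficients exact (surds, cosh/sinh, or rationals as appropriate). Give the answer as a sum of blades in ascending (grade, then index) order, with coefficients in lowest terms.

B^2 = (-5/6)^2*(γ12)^2 = 25/36*(+1) = 25/36 (a basis 2-blade squares to minus the product of its generators' squares).
B^2 = 25/36 — a positive square means the series sums to a boost: l = 5/6, alpha*l = -3/2, so exp(alpha B) = cosh(-3/2) + (sinh(-3/2)/(5/6))*B = cosh(3/2) + (-6*sinh(3/2)/5)*B.
Answer: cosh(3/2) + sinh(3/2)*γ12


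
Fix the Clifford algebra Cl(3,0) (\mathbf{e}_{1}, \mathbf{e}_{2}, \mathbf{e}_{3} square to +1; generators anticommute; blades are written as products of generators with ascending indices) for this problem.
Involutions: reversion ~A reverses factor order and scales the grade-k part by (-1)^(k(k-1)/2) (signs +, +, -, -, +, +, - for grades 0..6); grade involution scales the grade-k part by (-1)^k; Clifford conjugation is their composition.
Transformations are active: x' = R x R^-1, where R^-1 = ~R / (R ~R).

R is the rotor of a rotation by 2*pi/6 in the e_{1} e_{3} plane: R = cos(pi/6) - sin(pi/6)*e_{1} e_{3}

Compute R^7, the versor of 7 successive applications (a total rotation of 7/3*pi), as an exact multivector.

Half-angle bookkeeping: 7 applications in e_{1} e_{3} add up to rotor phase 7*pi/6 = \frac{7 \pi}{6}, so R^7 = cos(\frac{7 \pi}{6}) - sin(\frac{7 \pi}{6})*e_{1} e_{3}.
cos(\frac{7 \pi}{6}) = - \frac{\sqrt{3}}{2} and sin(\frac{7 \pi}{6}) = - \frac{1}{2}, so R^7 = - \frac{\sqrt{3}}{2} + \frac{1}{2} e_{1} e_{3}. The net rotation is 1/3*pi (after discarding 1 full turn, each of which contributes a factor -1 to the rotor); the rotor keeps the half-angle phase exactly.
Answer: - \frac{\sqrt{3}}{2} + \frac{1}{2} e_{1} e_{3}


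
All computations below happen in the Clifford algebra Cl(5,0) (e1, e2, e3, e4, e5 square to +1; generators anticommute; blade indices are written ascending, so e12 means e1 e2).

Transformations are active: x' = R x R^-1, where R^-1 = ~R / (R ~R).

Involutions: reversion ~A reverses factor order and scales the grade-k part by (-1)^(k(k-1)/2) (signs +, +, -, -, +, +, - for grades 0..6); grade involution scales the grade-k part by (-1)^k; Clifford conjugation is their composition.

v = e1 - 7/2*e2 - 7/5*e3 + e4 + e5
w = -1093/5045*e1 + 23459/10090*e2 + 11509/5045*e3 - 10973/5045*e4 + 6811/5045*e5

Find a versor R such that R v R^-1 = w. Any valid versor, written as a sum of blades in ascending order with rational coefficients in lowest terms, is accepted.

Here q(v) = q(w) = 1721/100; the classical choice R = v + w = 3952/5045*e1 - 5928/5045*e2 + 4446/5045*e3 - 5928/5045*e4 + 11856/5045*e5 then realises v -> w under the sandwich.
Answer: 3952/5045*e1 - 5928/5045*e2 + 4446/5045*e3 - 5928/5045*e4 + 11856/5045*e5


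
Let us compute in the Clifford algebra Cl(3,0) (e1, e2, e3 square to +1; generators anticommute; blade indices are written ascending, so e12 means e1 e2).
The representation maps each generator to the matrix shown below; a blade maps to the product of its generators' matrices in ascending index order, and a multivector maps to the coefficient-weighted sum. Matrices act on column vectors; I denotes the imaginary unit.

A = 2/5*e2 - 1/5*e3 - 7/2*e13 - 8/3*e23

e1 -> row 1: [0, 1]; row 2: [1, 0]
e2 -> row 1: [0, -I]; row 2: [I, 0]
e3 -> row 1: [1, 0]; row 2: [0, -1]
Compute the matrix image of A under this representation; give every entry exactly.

Bivector images (products of the table entries): rho(e13) = rho(e1)rho(e3) = row 1: [0, -1]; row 2: [1, 0]; rho(e23) = rho(e2)rho(e3) = row 1: [0, I]; row 2: [I, 0].
M = (2/5)*rho(e2) + (-1/5)*rho(e3) + (-7/2)*rho(e13) + (-8/3)*rho(e23), summed entrywise:
Answer: row 1: [-1/5, 7/2 - 46*I/15]; row 2: [-7/2 - 34*I/15, 1/5]


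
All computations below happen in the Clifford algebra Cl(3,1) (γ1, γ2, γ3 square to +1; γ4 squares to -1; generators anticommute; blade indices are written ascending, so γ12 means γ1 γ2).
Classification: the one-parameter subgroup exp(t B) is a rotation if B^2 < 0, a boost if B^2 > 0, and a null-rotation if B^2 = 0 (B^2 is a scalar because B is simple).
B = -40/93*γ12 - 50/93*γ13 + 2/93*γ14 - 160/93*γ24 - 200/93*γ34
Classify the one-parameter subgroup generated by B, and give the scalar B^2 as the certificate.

B^2 term by term: the squares give (-40/93)^2*(γ12)^2 + (-50/93)^2*(γ13)^2 + (2/93)^2*(γ14)^2 + (-160/93)^2*(γ24)^2 + (-200/93)^2*(γ34)^2 = 1600/8649*(-1) + 2500/8649*(-1) + 4/8649*(+1) + 25600/8649*(+1) + 40000/8649*(+1) = 64/9 (each basis 2-blade squares to minus the product of its generators' squares); cross terms between blades sharing an index anticommute and cancel; the commuting (index-disjoint) pairs give grade-4 terms 2*c*c'*(blade product), which cancel blade by blade — γ1234: 16000/8649 - 16000/8649 = 0 — confirming B is simple. So B^2 = 64/9.
Answer: boost, certificate B^2 = 64/9. No conjugation can change B^2 = 64/9; the sign gives the class.


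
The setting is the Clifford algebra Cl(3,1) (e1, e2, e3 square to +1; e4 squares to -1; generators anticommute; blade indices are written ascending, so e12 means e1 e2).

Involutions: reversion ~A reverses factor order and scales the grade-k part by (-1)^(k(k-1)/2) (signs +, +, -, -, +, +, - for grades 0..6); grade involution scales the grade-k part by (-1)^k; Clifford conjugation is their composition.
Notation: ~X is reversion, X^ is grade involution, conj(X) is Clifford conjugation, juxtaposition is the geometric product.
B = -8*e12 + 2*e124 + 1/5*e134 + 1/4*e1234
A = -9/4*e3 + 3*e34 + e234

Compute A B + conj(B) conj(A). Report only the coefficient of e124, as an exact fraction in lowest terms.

first term: 7/20*e1 + 11/20*e12 + 2*e13 + 9/20*e14 + 12*e123 - 9/16*e124 + 8*e134 - 57/2*e1234
second term: -7/20*e1 - 11/20*e12 - 2*e13 - 9/20*e14 + 12*e123 - 9/16*e124 + 8*e134 - 57/2*e1234
Answer: -9/8


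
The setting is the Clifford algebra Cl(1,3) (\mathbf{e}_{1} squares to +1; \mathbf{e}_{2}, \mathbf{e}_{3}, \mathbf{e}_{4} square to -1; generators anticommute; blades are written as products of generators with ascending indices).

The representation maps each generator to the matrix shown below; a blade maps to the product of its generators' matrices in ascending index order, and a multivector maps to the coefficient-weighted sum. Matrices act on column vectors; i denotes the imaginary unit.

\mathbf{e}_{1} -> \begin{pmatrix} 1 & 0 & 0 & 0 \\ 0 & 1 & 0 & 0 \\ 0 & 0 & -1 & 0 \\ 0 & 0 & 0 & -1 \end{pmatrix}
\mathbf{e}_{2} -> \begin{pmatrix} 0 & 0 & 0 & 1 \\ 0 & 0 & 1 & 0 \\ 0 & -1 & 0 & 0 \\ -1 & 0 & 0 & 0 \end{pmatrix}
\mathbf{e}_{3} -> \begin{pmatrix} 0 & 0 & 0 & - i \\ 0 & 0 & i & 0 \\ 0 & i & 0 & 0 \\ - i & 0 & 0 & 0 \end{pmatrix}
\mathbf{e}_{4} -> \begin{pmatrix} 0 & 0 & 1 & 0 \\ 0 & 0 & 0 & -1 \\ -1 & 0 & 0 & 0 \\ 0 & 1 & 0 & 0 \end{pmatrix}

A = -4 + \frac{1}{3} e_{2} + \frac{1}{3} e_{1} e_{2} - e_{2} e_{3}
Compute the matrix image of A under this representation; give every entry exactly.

Bivector images (products of the table entries): rho(e_{1} e_{2}) = rho(\mathbf{e}_{1})rho(\mathbf{e}_{2}) = \begin{pmatrix} 0 & 0 & 0 & 1 \\ 0 & 0 & 1 & 0 \\ 0 & 1 & 0 & 0 \\ 1 & 0 & 0 & 0 \end{pmatrix}; rho(e_{2} e_{3}) = rho(\mathbf{e}_{2})rho(\mathbf{e}_{3}) = \begin{pmatrix} - i & 0 & 0 & 0 \\ 0 & i & 0 & 0 \\ 0 & 0 & - i & 0 \\ 0 & 0 & 0 & i \end{pmatrix}.
M = (-4)*1 + (\frac{1}{3})*rho(e_{2}) + (\frac{1}{3})*rho(e_{1} e_{2}) + (-1)*rho(e_{2} e_{3}), summed entrywise (1 is the identity matrix):
Answer: \begin{pmatrix} -4 + i & 0 & 0 & \frac{2}{3} \\ 0 & -4 - i & \frac{2}{3} & 0 \\ 0 & 0 & -4 + i & 0 \\ 0 & 0 & 0 & -4 - i \end{pmatrix}


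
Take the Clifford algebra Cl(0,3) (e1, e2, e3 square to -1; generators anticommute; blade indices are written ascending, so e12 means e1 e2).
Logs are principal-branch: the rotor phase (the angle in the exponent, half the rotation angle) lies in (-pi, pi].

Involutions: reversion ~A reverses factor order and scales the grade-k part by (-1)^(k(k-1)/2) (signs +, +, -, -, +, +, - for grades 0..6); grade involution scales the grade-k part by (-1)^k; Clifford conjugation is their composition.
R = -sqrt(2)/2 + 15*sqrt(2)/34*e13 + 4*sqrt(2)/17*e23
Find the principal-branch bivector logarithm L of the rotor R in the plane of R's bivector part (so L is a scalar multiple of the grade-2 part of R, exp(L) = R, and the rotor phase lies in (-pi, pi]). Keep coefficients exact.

The scalar part of R is -sqrt(2)/2, which fixes the principal-branch rotor phase; the unit plane is then the bivector part divided by the sine of that phase, and L is that plane scaled by the phase.
Concretely: cos(phase) = -sqrt(2)/2 gives phase = ±3*pi/4, and since phase/sin(phase) is even the sign is immaterial: L = (phase/sin(phase)) * <R>_2 = (3*sqrt(2)*pi/4) * <R>_2.
Answer: 45*pi/68*e13 + 6*pi/17*e23


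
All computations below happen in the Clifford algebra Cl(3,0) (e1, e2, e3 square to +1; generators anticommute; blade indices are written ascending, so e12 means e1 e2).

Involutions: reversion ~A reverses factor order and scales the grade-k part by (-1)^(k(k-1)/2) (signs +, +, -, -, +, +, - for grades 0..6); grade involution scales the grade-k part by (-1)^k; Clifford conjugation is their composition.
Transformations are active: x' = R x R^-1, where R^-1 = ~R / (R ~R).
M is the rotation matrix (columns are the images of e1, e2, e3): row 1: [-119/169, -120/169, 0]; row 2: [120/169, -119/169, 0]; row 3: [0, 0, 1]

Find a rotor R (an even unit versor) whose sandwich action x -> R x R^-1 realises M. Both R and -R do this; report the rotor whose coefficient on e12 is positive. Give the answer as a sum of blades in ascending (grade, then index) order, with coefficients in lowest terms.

Method: write R = a + b12*e12 + b13*e13 + b23*e23 with a^2 + b12^2 + b13^2 + b23^2 = 1 (so R^-1 = ~R). Expanding the columns R e_j ~R gives tr M = 4a^2 - 1 and, from the antisymmetric part, M21 - M12 = -4a*b12, M13 - M31 = 4a*b13, M32 - M23 = -4a*b23.
Here tr M = -69/169, so a^2 = (1 + tr M)/4 = 25/169 and a = ±5/13. Taking a = 5/13: M21 - M12 = 240/169, M13 - M31 = 0, M32 - M23 = 0, giving b12 = -12/13, b13 = 0, b23 = 0, i.e. R = 5/13 - 12/13*e12.
Its e12 coefficient is negative, so report the other preimage -R.
Answer: -5/13 + 12/13*e12. Recall the cover is two-to-one: with M of trace -69/169, both preimages act alike, and the stated e12 sign chooses the sheet.


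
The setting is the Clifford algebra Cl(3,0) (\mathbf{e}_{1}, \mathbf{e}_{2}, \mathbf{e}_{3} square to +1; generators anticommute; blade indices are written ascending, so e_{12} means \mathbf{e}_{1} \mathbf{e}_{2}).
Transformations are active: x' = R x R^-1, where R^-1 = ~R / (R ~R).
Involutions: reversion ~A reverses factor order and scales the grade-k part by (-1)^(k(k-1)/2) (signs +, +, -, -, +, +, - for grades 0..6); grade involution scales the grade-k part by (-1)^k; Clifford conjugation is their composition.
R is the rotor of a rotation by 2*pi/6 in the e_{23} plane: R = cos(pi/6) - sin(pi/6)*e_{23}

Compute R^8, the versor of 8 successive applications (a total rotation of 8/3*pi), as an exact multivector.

Half-angle bookkeeping: 8 applications in e_{23} add up to rotor phase 8*pi/6 = \frac{4 \pi}{3}, so R^8 = cos(\frac{4 \pi}{3}) - sin(\frac{4 \pi}{3})*e_{23}.
cos(\frac{4 \pi}{3}) = - \frac{1}{2} and sin(\frac{4 \pi}{3}) = - \frac{\sqrt{3}}{2}, so R^8 = -\frac{1}{2} + \frac{\sqrt{3}}{2} e_{23}. The net rotation is 2/3*pi (after discarding 1 full turn, each of which contributes a factor -1 to the rotor); the rotor keeps the half-angle phase exactly.
Answer: -\frac{1}{2} + \frac{\sqrt{3}}{2} e_{23}


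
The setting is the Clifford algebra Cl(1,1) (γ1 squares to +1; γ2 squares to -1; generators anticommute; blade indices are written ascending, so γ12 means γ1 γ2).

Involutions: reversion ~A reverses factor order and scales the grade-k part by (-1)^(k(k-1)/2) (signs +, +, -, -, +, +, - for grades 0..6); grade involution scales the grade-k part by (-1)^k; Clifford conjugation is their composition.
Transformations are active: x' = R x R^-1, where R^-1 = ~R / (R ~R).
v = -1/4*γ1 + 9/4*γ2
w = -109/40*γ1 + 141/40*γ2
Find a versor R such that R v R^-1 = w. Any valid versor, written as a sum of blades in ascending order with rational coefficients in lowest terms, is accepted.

Here q(v) = q(w) = -5; the classical choice R = v + w = -119/40*γ1 + 231/40*γ2 then realises v -> w under the sandwich.
Answer: -119/40*γ1 + 231/40*γ2


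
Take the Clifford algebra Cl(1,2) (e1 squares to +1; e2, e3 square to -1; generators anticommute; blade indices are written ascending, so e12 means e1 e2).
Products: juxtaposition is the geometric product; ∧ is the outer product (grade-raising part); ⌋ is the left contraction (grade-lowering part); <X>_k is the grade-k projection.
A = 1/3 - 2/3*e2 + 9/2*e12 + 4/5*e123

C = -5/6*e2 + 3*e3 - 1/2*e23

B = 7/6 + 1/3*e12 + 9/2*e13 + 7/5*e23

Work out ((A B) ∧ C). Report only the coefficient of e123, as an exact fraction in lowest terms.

step 1: 17/9 - 302/225*e1 - 197/45*e2 + 6/5*e3 + 193/36*e12 - 24/5*e13 - 1187/60*e23 + 59/15*e123
step 2: -85/54*e2 + 17/3*e3 + 151/135*e12 - 302/75*e13 - 1177/90*e23 + 11479/900*e123
Answer: 11479/900


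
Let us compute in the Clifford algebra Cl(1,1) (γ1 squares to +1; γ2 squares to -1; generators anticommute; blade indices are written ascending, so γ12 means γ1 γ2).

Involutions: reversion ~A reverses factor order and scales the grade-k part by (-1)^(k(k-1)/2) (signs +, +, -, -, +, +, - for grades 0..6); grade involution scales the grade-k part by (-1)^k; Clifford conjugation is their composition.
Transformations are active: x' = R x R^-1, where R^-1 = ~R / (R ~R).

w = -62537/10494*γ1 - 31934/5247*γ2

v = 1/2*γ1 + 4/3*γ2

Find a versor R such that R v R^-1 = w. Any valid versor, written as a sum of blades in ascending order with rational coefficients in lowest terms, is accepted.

Sketch: the shared square -55/36 makes R = v + w = -28645/5247*γ1 - 24938/5247*γ2 the natural versor; its sandwich fixes that direction, negates (v - w)/2, and sends v to w.
Answer: -28645/5247*γ1 - 24938/5247*γ2


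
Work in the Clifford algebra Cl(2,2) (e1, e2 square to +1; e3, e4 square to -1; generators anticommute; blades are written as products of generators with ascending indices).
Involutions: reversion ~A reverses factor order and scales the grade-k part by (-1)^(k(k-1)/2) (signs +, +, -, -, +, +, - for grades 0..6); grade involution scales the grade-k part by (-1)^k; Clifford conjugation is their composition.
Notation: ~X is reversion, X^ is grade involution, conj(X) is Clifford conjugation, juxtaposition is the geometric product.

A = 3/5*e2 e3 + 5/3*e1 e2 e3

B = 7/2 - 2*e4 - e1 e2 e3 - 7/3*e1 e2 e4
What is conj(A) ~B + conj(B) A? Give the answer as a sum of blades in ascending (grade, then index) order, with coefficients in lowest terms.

first term: 5/3 - 3/5*e1 - 21/10*e2 e3 - 35/9*e3 e4 + 35/6*e1 e2 e3 + 7/5*e1 e3 e4 + 6/5*e2 e3 e4 - 10/3*e1 e2 e3 e4
second term: -5/3 - 3/5*e1 + 21/10*e2 e3 - 35/9*e3 e4 + 35/6*e1 e2 e3 - 7/5*e1 e3 e4 + 6/5*e2 e3 e4 - 10/3*e1 e2 e3 e4
Answer: -6/5*e1 - 70/9*e3 e4 + 35/3*e1 e2 e3 + 12/5*e2 e3 e4 - 20/3*e1 e2 e3 e4


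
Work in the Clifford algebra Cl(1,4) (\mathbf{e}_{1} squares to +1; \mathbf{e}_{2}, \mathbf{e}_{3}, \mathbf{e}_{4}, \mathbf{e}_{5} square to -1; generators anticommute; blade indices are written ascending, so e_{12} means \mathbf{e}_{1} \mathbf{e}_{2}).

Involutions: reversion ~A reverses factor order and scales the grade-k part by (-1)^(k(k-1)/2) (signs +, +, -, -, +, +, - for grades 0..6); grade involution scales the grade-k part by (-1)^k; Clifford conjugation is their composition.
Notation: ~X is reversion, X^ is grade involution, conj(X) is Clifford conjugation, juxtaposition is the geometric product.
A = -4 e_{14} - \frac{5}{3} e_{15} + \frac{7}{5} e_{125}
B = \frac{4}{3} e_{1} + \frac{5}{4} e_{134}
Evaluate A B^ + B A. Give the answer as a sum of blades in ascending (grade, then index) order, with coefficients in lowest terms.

first term: -5 e_{3} - \frac{16}{3} e_{4} - \frac{20}{9} e_{5} - \frac{28}{15} e_{25} - \frac{25}{12} e_{345} - \frac{7}{4} e_{2345}
second term: 5 e_{3} - \frac{16}{3} e_{4} - \frac{20}{9} e_{5} + \frac{28}{15} e_{25} - \frac{25}{12} e_{345} + \frac{7}{4} e_{2345}
Answer: -\frac{32}{3} e_{4} - \frac{40}{9} e_{5} - \frac{25}{6} e_{345}


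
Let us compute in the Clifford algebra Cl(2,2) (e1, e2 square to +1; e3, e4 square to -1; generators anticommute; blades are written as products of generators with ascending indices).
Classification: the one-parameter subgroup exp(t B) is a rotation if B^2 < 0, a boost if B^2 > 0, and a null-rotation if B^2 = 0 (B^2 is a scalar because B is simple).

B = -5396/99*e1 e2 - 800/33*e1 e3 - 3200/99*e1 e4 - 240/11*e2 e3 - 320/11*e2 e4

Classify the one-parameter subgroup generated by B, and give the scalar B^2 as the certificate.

B^2 term by term: the squares give (-5396/99)^2*(e1 e2)^2 + (-800/33)^2*(e1 e3)^2 + (-3200/99)^2*(e1 e4)^2 + (-240/11)^2*(e2 e3)^2 + (-320/11)^2*(e2 e4)^2 = 29116816/9801*(-1) + 640000/1089*(+1) + 10240000/9801*(+1) + 57600/121*(+1) + 102400/121*(+1) = -16 (each basis 2-blade squares to minus the product of its generators' squares); cross terms between blades sharing an index anticommute and cancel; the commuting (index-disjoint) pairs give grade-4 terms 2*c*c'*(blade product), which cancel blade by blade — e1 e2 e3 e4: -512000/363 + 512000/363 = 0 — confirming B is simple. So B^2 = -16.
Answer: rotation, certificate B^2 = -16. Certificate logic: -16 is a conjugation-invariant scalar, so its sign fixes rotation versus boost versus null-rotation outright.


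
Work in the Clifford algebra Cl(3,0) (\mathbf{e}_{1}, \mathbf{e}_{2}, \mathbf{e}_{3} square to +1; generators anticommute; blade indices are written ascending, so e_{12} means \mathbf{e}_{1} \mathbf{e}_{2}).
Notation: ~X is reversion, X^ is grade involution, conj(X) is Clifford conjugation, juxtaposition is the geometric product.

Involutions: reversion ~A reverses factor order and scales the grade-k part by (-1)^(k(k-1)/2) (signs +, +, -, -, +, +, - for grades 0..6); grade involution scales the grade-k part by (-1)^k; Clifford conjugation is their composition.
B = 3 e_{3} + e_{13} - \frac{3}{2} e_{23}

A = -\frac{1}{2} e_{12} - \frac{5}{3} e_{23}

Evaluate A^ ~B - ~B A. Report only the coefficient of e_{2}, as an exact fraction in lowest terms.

first term: \frac{5}{2} - 5 e_{2} + \frac{5}{3} e_{12} - \frac{3}{4} e_{13} - \frac{1}{2} e_{23} - \frac{3}{2} e_{123}
second term: \frac{5}{2} + 5 e_{2} - \frac{5}{3} e_{12} + \frac{3}{4} e_{13} + \frac{1}{2} e_{23} - \frac{3}{2} e_{123}
Answer: -10


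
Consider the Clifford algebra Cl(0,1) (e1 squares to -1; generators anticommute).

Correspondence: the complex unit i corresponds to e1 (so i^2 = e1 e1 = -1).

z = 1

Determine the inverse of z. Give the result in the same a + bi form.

In blades: z = 1.
With qbar = 1 (scalar fixed, mapped units negated), z qbar = 1 (the sum of squared coefficients), so z^-1 = qbar / (1) = 1; translating back:
Answer: 1


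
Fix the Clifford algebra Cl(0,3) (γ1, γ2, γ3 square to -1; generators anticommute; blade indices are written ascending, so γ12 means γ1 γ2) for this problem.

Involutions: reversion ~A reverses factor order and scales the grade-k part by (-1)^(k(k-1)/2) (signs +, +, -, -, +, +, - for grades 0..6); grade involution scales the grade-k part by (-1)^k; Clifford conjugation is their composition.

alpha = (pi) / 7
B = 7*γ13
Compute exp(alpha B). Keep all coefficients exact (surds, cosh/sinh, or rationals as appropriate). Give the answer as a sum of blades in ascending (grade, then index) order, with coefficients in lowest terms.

B^2 = (7)^2*(γ13)^2 = 49*(-1) = -49 (a basis 2-blade squares to minus the product of its generators' squares).
B^2 = -49 — circular case — the even/odd split gives cos and sin: l = 7, alpha*l = pi, so exp(alpha B) = cos(pi) + (sin(pi)/7)*B = -1 + (0)*B.
Answer: -1


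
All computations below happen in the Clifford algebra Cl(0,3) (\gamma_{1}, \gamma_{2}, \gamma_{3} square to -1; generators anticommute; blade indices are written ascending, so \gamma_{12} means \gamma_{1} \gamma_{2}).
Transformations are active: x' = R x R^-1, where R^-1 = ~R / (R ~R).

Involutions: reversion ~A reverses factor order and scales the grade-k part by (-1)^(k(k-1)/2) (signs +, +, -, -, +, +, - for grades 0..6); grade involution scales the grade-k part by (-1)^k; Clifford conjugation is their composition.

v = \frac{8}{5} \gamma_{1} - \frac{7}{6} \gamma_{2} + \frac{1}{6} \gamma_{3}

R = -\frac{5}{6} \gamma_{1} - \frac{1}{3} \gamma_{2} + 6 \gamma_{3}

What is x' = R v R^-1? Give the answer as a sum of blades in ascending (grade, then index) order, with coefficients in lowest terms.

~R = -\frac{5}{6} \gamma_{1} - \frac{1}{3} \gamma_{2} + 6 \gamma_{3}, and R ~R = -\frac{1325}{36}, so R^-1 = ~R / (-\frac{1325}{36}).
R v = -\frac{1}{18} + \frac{271}{180} \gamma_{12} - \frac{1753}{180} \gamma_{13} + \frac{125}{18} \gamma_{23}
Answer: -\frac{1274}{795} \gamma_{1} + \frac{3089}{2650} \gamma_{2} - \frac{1181}{7950} \gamma_{3}


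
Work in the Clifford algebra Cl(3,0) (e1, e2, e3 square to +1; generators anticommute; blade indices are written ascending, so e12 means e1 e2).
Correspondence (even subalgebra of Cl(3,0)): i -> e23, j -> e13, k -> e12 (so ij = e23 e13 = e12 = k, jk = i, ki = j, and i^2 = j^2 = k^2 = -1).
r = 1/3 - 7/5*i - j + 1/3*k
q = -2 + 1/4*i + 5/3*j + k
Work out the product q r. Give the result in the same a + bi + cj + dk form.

In blades: q = -2 + e12 + 5/3*e13 + 1/4*e23, r = 1/3 + 1/3*e12 - e13 - 7/5*e23.
Distribute q over r term by term (generator squares from the signature, products reordered to ascending indices): (-2)*r = -2/3 - 2/3*e12 + 2*e13 + 14/5*e23; (e12)*r = -1/3 + 1/3*e12 - 7/5*e13 + e23; (5/3*e13)*r = 5/3 + 7/3*e12 + 5/9*e13 + 5/9*e23; (1/4*e23)*r = 7/20 - 1/4*e12 - 1/12*e13 + 1/12*e23.
Sum: 61/60 + 7/4*e12 + 193/180*e13 + 799/180*e23; translating back through the correspondence:
Answer: 61/60 + 799/180*i + 193/180*j + 7/4*k


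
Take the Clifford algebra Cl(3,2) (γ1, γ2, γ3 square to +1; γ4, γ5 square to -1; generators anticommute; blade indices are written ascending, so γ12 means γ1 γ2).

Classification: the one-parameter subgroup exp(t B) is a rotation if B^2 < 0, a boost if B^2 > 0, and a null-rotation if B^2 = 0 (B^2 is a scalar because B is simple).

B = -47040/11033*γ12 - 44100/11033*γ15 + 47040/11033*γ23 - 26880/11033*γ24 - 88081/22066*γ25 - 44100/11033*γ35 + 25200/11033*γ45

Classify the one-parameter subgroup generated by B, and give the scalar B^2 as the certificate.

B^2 term by term: the squares give (-47040/11033)^2*(γ12)^2 + (-44100/11033)^2*(γ15)^2 + (47040/11033)^2*(γ23)^2 + (-26880/11033)^2*(γ24)^2 + (-88081/22066)^2*(γ25)^2 + (-44100/11033)^2*(γ35)^2 + (25200/11033)^2*(γ45)^2 = 2212761600/121727089*(-1) + 1944810000/121727089*(+1) + 2212761600/121727089*(-1) + 722534400/121727089*(+1) + 7758262561/486908356*(+1) + 1944810000/121727089*(+1) + 635040000/121727089*(-1) = 49/4 (each basis 2-blade squares to minus the product of its generators' squares); cross terms between blades sharing an index anticommute and cancel; the commuting (index-disjoint) pairs give grade-4 terms 2*c*c'*(blade product), which cancel blade by blade — γ1235: 4148928000/121727089 - 4148928000/121727089 = 0; γ1245: -2370816000/121727089 + 2370816000/121727089 = 0; γ2345: 2370816000/121727089 - 2370816000/121727089 = 0 — confirming B is simple. So B^2 = 49/4.
Answer: boost, certificate B^2 = 49/4. Certificate logic: 49/4 is a conjugation-invariant scalar, so its sign fixes rotation versus boost versus null-rotation outright.


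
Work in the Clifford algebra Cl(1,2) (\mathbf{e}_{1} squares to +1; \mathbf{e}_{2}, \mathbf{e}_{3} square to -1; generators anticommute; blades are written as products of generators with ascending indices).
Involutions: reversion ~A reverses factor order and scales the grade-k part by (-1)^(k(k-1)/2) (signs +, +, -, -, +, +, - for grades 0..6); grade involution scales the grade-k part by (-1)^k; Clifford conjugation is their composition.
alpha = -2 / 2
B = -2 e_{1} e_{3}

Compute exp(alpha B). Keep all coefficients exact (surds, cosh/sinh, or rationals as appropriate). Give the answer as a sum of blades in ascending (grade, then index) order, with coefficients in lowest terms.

B^2 = (-2)^2*(e_{1} e_{3})^2 = 4*(+1) = 4 (a basis 2-blade squares to minus the product of its generators' squares).
B^2 = 4 — a positive square means the series sums to a boost: l = 2, alpha*l = -2, so exp(alpha B) = cosh(-2) + (sinh(-2)/2)*B = \cosh{\left(2 \right)} + (- \frac{\sinh{\left(2 \right)}}{2})*B.
Answer: \cosh{\left(2 \right)} + \sinh{\left(2 \right)} e_{1} e_{3}


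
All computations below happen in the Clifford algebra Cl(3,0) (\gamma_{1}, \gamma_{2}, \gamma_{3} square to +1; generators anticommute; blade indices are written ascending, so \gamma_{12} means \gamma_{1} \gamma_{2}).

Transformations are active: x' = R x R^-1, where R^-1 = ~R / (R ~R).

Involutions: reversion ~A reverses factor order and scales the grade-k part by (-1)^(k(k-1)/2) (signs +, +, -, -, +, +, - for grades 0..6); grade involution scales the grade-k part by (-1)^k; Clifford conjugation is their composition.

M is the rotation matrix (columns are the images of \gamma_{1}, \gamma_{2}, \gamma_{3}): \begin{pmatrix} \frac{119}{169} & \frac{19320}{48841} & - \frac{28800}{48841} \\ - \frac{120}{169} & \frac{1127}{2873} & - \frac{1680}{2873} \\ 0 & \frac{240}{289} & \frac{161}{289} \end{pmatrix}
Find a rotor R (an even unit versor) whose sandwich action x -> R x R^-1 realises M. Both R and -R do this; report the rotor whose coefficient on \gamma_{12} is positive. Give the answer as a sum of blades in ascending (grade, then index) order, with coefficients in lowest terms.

Method: write R = a + b12*\gamma_{12} + b13*\gamma_{13} + b23*\gamma_{23} with a^2 + b12^2 + b13^2 + b23^2 = 1 (so R^-1 = ~R). Expanding the columns R e_j ~R gives tr M = 4a^2 - 1 and, from the antisymmetric part, M21 - M12 = -4a*b12, M13 - M31 = 4a*b13, M32 - M23 = -4a*b23.
Here tr M = \frac{80759}{48841}, so a^2 = (1 + tr M)/4 = \frac{32400}{48841} and a = ±\frac{180}{221}. Taking a = \frac{180}{221}: M21 - M12 = -\frac{54000}{48841}, M13 - M31 = -\frac{28800}{48841}, M32 - M23 = \frac{69120}{48841}, giving b12 = \frac{75}{221}, b13 = -\frac{40}{221}, b23 = -\frac{96}{221}, i.e. R = \frac{180}{221} + \frac{75}{221} \gamma_{12} - \frac{40}{221} \gamma_{13} - \frac{96}{221} \gamma_{23}.
Its \gamma_{12} coefficient is already positive.
Answer: \frac{180}{221} + \frac{75}{221} \gamma_{12} - \frac{40}{221} \gamma_{13} - \frac{96}{221} \gamma_{23}. Sheet selection: the two-to-one cover makes ±R indistinguishable at the matrix level (trace \frac{80759}{48841}), so uniqueness comes from the required sign on \gamma_{12}.
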